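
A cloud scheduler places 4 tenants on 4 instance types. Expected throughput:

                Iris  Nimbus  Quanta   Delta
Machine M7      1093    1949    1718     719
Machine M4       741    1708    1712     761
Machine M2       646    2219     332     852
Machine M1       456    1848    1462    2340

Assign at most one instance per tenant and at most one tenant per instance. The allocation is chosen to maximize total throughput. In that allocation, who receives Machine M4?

Optimal: Iris→Machine M7 (1093 ops/s), Nimbus→Machine M2 (2219 ops/s), Quanta→Machine M4 (1712 ops/s), Delta→Machine M1 (2340 ops/s) — total 1093+2219+1712+2340 = 7364 ops/s.
Max-entry greedy (repeatedly take the single best remaining cell) gives 7018 ops/s, worse by 346.
Next-best assignment: Iris→Machine M4, Nimbus→Machine M2, Quanta→Machine M7, Delta→Machine M1 = 7018 ops/s.
Every other assignment is strictly worse.
Quanta's own top instance is Machine M7 (1718 ops/s), but forcing Quanta→Machine M7 and reassigning the rest optimally gives only 7018 ops/s — worse by 346.

Quanta receives Machine M4.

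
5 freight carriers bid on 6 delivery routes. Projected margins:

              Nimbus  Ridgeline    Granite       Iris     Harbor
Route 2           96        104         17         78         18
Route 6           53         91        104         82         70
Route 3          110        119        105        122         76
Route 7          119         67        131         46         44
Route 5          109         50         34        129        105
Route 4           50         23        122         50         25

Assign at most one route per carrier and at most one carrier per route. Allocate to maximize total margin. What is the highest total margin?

Max total: $572k

This is a one-to-one assignment (maximum-weight bipartite matching).
Optimal: Nimbus→Route 7 ($119k), Ridgeline→Route 2 ($104k), Granite→Route 4 ($122k), Iris→Route 3 ($122k), Harbor→Route 5 ($105k) — total 119+104+122+122+105 = $572k.
Max-entry greedy (repeatedly take the single best remaining cell) gives $545k, worse by 27.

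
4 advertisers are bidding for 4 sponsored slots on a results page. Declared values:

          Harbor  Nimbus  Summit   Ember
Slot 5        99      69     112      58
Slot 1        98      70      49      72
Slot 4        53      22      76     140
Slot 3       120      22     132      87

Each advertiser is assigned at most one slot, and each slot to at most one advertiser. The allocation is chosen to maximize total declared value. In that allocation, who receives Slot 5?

Summit receives Slot 5.

This is the linear assignment problem.
Optimal: Harbor→Slot 3 ($120), Nimbus→Slot 1 ($70), Summit→Slot 5 ($112), Ember→Slot 4 ($140) — total 120+70+112+140 = $442.
Column-greedy (each slot in turn goes to its best remaining advertiser) gives $372, worse by 70.
Checked against all permutations: $442 is optimal.
Summit's own top slot is Slot 3 ($132), but forcing Summit→Slot 3 and reassigning the rest optimally gives only $441 — worse by 1.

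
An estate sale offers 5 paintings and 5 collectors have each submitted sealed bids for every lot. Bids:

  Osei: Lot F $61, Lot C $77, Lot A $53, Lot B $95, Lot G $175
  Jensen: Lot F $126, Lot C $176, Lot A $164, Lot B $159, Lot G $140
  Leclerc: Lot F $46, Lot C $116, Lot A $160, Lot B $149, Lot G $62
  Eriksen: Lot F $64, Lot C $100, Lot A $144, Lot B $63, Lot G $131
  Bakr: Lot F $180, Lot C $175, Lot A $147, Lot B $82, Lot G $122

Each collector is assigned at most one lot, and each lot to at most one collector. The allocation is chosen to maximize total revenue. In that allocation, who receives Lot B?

Leclerc receives Lot B.

Optimal: Osei→Lot G ($175), Jensen→Lot C ($176), Leclerc→Lot B ($149), Eriksen→Lot A ($144), Bakr→Lot F ($180) — total 175+176+149+144+180 = $824.
Column-greedy (each lot in turn goes to its best remaining collector) gives $742, worse by 82.
Swapping Osei↔Bakr (Osei→Lot F $61, Bakr→Lot G $122) loses 172.
Checked against all permutations: $824 is optimal.
Leclerc's own top lot is Lot A ($160), but forcing Leclerc→Lot A and reassigning the rest optimally gives only $774 — worse by 50.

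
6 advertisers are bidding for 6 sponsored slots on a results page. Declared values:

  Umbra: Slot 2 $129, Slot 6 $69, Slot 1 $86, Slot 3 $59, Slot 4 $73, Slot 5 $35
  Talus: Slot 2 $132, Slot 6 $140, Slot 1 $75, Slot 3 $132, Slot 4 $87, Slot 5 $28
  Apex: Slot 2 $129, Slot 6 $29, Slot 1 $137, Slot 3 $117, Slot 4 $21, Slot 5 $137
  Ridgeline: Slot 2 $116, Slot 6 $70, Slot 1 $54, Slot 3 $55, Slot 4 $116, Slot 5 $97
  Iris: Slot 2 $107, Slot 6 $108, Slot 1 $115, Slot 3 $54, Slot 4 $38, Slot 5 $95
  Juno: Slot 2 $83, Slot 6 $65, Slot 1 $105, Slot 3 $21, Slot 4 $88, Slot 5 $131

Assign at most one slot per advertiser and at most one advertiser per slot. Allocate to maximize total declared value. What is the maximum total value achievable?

Maximum total: $753

Treat this as an assignment problem: match each advertiser to one slot.
Optimal: Umbra→Slot 2 ($129), Talus→Slot 3 ($132), Apex→Slot 1 ($137), Ridgeline→Slot 4 ($116), Iris→Slot 6 ($108), Juno→Slot 5 ($131) — total 129+132+137+116+108+131 = $753.
Row-greedy (each advertiser in turn takes its best remaining slot) gives $638, worse by 115.
Every other assignment is strictly worse.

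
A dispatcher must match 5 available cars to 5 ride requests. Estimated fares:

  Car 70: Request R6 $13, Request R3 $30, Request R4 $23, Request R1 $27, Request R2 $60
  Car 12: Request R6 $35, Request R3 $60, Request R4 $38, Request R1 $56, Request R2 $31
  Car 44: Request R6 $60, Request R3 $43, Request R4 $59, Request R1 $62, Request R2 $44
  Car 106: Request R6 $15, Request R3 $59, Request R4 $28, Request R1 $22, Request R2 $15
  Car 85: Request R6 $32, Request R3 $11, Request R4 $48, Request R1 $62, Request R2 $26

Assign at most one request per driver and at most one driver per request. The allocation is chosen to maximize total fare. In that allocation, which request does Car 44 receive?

This is a one-to-one assignment (maximum-weight bipartite matching).
Optimal: Car 70→Request R2 ($60), Car 12→Request R1 ($56), Car 44→Request R6 ($60), Car 106→Request R3 ($59), Car 85→Request R4 ($48) — total 60+56+60+59+48 = $283.
Column-greedy (each request in turn goes to its best remaining driver) gives $210, worse by 73.
Swapping Car 12↔Car 44 (Car 12→Request R6 $35, Car 44→Request R1 $62) loses 19.
Car 44's own top request is Request R1 ($62), but forcing Car 44→Request R1 and reassigning the rest optimally gives only $264 — worse by 19.

Car 44 receives Request R6.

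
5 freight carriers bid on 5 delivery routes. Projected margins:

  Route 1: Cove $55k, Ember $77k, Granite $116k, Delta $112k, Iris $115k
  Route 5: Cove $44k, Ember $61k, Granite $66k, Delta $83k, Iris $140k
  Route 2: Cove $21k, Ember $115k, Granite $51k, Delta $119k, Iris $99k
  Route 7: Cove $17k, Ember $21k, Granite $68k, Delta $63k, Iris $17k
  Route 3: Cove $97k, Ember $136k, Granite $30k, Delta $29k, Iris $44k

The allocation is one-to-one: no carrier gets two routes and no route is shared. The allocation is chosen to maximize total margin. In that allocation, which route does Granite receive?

Optimal: Cove→Route 3 ($97k), Ember→Route 2 ($115k), Granite→Route 7 ($68k), Delta→Route 1 ($112k), Iris→Route 5 ($140k) — total 97+115+68+112+140 = $532k.
Row-greedy (each carrier in turn takes its best remaining route) gives $428k, worse by 104.
Swapping Delta↔Iris (Delta→Route 5 $83k, Iris→Route 1 $115k) loses 54.
Checked against all permutations: $532k is optimal.
Granite's own top route is Route 1 ($116k), but forcing Granite→Route 1 and reassigning the rest optimally gives only $531k — worse by 1.

Granite receives Route 7.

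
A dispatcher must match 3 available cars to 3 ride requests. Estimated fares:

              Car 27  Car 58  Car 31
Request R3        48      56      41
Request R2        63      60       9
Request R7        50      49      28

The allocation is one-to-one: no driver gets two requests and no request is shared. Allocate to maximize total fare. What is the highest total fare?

Treat this as an assignment problem: match each driver to one request.
Optimal: Car 27→Request R2 ($63), Car 58→Request R7 ($49), Car 31→Request R3 ($41) — total 63+49+41 = $153.
Row-greedy (each driver in turn takes its best remaining request) gives $147, worse by 6.
Next-best assignment: Car 27→Request R7, Car 58→Request R2, Car 31→Request R3 = $151.
Checked against all permutations: $153 is optimal.

Maximum total: $153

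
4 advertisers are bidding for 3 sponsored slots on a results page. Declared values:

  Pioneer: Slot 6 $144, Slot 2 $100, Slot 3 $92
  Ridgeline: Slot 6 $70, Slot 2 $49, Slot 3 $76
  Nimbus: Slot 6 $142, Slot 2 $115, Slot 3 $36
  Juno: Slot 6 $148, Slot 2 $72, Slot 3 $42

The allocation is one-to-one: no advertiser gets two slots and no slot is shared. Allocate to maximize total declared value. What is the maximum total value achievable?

Optimal: Juno→Slot 6 ($148), Nimbus→Slot 2 ($115), Pioneer→Slot 3 ($92) — total 148+115+92 = $355.
Row-greedy (each advertiser in turn takes its best remaining slot) gives $335, worse by 20.

Max total: $355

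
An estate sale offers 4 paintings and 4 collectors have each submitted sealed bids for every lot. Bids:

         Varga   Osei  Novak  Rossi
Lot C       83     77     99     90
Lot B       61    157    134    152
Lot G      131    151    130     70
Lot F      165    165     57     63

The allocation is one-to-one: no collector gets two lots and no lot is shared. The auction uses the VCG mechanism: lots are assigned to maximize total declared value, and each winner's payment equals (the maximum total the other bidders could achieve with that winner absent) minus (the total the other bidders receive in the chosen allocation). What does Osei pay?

Efficient allocation: Varga→Lot F ($165), Osei→Lot G ($151), Novak→Lot C ($99), Rossi→Lot B ($152); total welfare W = $567.
Osei receives Lot G at value $151, so the others get W − 151 = $416.
Without Osei: best allocation of the remaining 3 bidders over all 4 lots is Varga→Lot F ($165), Novak→Lot G ($130), Rossi→Lot B ($152), total $447.
VCG payment = (others' best without Osei) − (others' welfare with Osei) = 447 − 416 = $31.

Osei pays $31.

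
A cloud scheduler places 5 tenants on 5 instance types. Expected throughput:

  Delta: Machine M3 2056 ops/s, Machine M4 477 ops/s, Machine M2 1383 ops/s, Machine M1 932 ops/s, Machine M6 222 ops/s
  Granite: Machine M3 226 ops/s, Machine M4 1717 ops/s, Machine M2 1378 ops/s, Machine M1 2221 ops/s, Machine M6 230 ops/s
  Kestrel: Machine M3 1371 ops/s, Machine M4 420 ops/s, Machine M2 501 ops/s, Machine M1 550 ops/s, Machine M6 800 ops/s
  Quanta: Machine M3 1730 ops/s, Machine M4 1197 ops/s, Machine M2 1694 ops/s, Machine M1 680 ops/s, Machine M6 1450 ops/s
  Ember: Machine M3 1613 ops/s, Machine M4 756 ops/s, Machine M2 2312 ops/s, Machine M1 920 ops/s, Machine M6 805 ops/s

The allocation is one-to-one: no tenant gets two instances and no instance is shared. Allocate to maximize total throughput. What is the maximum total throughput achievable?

Maximum total: 8586 ops/s

Treat this as an assignment problem: match each tenant to one instance.
Optimal: Delta→Machine M3 (2056 ops/s), Granite→Machine M1 (2221 ops/s), Kestrel→Machine M6 (800 ops/s), Quanta→Machine M4 (1197 ops/s), Ember→Machine M2 (2312 ops/s) — total 2056+2221+800+1197+2312 = 8586 ops/s.
Column-greedy (each instance in turn goes to its best remaining tenant) gives 7565 ops/s, worse by 1021.
Swapping Granite↔Delta (Granite→Machine M3 226 ops/s, Delta→Machine M1 932 ops/s) loses 3119.
Every other assignment is strictly worse.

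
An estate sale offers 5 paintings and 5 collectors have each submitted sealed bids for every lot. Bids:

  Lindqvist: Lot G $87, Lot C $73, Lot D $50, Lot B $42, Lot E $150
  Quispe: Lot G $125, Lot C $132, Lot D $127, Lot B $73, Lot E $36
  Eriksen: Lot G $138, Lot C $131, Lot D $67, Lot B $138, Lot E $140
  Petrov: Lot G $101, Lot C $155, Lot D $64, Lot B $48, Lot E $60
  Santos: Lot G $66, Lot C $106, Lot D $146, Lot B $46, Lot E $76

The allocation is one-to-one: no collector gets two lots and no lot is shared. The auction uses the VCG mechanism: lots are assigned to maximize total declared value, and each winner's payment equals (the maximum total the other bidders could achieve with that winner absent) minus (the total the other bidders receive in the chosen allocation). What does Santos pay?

Santos pays $2.

Efficient allocation: Lindqvist→Lot E ($150), Quispe→Lot G ($125), Eriksen→Lot B ($138), Petrov→Lot C ($155), Santos→Lot D ($146); total welfare W = $714.
Santos receives Lot D at value $146, so the others get W − 146 = $568.
Without Santos: best allocation of the remaining 4 bidders over all 5 lots is Lindqvist→Lot E ($150), Quispe→Lot D ($127), Eriksen→Lot G ($138), Petrov→Lot C ($155), total $570.
VCG payment = (others' best without Santos) − (others' welfare with Santos) = 570 − 568 = $2.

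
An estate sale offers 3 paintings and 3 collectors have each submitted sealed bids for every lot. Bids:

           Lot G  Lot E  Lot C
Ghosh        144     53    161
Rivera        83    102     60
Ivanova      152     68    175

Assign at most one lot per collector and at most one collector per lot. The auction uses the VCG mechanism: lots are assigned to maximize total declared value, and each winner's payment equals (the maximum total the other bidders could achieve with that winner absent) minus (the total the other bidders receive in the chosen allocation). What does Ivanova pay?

Ivanova pays $17.

Efficient allocation: Ghosh→Lot G ($144), Rivera→Lot E ($102), Ivanova→Lot C ($175); total welfare W = $421.
Ivanova receives Lot C at value $175, so the others get W − 175 = $246.
Without Ivanova: best allocation of the remaining 2 bidders over all 3 lots is Ghosh→Lot C ($161), Rivera→Lot E ($102), total $263.
VCG payment = (others' best without Ivanova) − (others' welfare with Ivanova) = 263 − 246 = $17.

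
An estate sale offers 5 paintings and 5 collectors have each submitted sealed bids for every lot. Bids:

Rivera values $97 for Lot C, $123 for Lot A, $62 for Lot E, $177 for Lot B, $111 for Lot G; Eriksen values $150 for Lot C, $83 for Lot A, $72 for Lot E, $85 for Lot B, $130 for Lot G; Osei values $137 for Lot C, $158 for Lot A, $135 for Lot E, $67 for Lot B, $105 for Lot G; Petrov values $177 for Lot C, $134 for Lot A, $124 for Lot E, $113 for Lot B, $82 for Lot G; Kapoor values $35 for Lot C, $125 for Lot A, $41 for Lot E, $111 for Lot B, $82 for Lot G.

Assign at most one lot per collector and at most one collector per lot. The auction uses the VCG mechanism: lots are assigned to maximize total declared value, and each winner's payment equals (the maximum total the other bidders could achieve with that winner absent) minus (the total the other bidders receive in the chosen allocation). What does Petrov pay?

Efficient allocation: Rivera→Lot B ($177), Eriksen→Lot G ($130), Osei→Lot E ($135), Petrov→Lot C ($177), Kapoor→Lot A ($125); total welfare W = $744.
Petrov receives Lot C at value $177, so the others get W − 177 = $567.
Without Petrov: best allocation of the remaining 4 bidders over all 5 lots is Rivera→Lot B ($177), Eriksen→Lot C ($150), Osei→Lot E ($135), Kapoor→Lot A ($125), total $587.
VCG payment = (others' best without Petrov) − (others' welfare with Petrov) = 587 − 567 = $20.

Petrov pays $20.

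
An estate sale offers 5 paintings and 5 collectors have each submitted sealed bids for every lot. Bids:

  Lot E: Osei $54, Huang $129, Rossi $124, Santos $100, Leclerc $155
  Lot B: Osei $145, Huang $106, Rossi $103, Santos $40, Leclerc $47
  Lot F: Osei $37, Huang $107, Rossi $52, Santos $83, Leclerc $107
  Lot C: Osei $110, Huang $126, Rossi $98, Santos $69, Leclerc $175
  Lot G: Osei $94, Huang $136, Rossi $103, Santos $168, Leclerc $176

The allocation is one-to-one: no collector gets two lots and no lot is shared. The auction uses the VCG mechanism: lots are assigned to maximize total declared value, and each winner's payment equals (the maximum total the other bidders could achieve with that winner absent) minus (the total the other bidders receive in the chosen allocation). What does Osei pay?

Osei pays $1.

Efficient allocation: Osei→Lot B ($145), Huang→Lot F ($107), Rossi→Lot E ($124), Santos→Lot G ($168), Leclerc→Lot C ($175); total welfare W = $719.
Osei receives Lot B at value $145, so the others get W − 145 = $574.
Without Osei: best allocation of the remaining 4 bidders over all 5 lots is Huang→Lot E ($129), Rossi→Lot B ($103), Santos→Lot G ($168), Leclerc→Lot C ($175), total $575.
VCG payment = (others' best without Osei) − (others' welfare with Osei) = 575 − 574 = $1.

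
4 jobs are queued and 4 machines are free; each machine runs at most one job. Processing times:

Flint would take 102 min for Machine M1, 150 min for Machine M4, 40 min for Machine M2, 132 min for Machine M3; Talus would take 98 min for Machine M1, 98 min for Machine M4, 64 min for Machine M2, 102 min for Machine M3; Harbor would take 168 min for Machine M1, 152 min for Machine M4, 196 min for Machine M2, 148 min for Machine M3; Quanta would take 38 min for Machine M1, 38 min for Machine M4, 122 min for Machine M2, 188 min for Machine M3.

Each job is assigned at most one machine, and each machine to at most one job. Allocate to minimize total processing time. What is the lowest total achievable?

Min total: 324 min

This is the linear assignment problem.
Optimal: Flint→Machine M2 (40 min), Talus→Machine M1 (98 min), Harbor→Machine M3 (148 min), Quanta→Machine M4 (38 min) — total 40+98+148+38 = 324 min.
Swapping Quanta↔Harbor (Quanta→Machine M3 188 min, Harbor→Machine M4 152 min) adds 154.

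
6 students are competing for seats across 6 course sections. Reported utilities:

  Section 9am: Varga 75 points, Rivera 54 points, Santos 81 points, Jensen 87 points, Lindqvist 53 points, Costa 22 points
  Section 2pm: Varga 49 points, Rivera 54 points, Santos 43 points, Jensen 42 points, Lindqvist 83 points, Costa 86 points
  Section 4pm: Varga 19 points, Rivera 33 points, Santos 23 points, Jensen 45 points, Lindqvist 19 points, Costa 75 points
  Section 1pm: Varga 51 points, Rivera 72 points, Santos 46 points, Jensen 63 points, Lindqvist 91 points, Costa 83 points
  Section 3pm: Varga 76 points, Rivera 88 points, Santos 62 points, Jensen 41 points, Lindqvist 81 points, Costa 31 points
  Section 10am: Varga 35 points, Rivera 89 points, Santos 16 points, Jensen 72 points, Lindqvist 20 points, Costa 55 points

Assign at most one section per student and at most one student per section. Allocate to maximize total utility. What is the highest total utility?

Optimal: Varga→Section 3pm (76 points), Rivera→Section 10am (89 points), Santos→Section 9am (81 points), Jensen→Section 4pm (45 points), Lindqvist→Section 1pm (91 points), Costa→Section 2pm (86 points) — total 76+89+81+45+91+86 = 468 points.
Column-greedy (each section in turn goes to its best remaining student) gives 389 points, worse by 79.
Next-best assignment: Varga→Section 3pm, Rivera→Section 10am, Santos→Section 9am, Jensen→Section 1pm, Lindqvist→Section 2pm, Costa→Section 4pm = 467 points.
Swapping Costa↔Santos (Costa→Section 9am 22 points, Santos→Section 2pm 43 points) loses 102.
Checked against all permutations: 468 points is optimal.

Maximum total: 468 points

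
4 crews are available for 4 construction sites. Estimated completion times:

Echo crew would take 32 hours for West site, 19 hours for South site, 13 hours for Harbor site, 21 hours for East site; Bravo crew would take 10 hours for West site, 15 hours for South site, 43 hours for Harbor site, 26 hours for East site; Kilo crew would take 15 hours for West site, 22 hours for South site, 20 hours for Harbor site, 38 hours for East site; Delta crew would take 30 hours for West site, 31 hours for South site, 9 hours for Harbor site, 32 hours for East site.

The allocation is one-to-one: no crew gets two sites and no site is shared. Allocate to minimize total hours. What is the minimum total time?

Min total: 60 hours

This is a one-to-one assignment (minimum-cost bipartite matching).
Optimal: Echo crew→East site (21 hours), Bravo crew→South site (15 hours), Kilo crew→West site (15 hours), Delta crew→Harbor site (9 hours) — total 21+15+15+9 = 60 hours.
Column-greedy (each site in turn goes to its cheapest remaining crew) gives 76 hours, worse by 16.
Swapping Delta crew↔Bravo crew (Delta crew→South site 31 hours, Bravo crew→Harbor site 43 hours) adds 50.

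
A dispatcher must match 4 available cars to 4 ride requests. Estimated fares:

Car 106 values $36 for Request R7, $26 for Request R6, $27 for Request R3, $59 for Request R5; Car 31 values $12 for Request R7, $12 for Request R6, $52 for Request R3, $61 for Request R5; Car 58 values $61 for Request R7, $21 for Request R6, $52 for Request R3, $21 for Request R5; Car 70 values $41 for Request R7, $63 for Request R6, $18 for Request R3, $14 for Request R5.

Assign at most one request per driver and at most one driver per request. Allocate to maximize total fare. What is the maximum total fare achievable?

Maximum total: $235

Optimal: Car 106→Request R5 ($59), Car 31→Request R3 ($52), Car 58→Request R7 ($61), Car 70→Request R6 ($63) — total 59+52+61+63 = $235.
Max-entry greedy (repeatedly take the single best remaining cell) gives $212, worse by 23.
Next-best assignment: Car 106→Request R7, Car 31→Request R5, Car 58→Request R3, Car 70→Request R6 = $212.
Swapping Car 106↔Car 31 (Car 106→Request R3 $27, Car 31→Request R5 $61) loses 23.
No other one-to-one assignment exceeds $235.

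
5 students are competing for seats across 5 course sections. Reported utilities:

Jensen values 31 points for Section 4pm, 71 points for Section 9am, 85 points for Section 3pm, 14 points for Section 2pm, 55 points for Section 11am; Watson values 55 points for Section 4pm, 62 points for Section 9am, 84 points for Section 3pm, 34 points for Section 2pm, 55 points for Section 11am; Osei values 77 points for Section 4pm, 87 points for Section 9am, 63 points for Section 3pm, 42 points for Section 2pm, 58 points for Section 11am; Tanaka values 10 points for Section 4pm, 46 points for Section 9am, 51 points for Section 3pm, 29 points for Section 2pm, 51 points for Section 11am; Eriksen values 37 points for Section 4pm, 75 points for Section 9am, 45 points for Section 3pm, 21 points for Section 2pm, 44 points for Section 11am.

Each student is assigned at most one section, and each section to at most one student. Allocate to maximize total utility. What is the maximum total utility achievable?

This is a one-to-one assignment (maximum-weight bipartite matching).
Optimal: Jensen→Section 3pm (85 points), Watson→Section 2pm (34 points), Osei→Section 4pm (77 points), Tanaka→Section 11am (51 points), Eriksen→Section 9am (75 points) — total 85+34+77+51+75 = 322 points.
Max-entry greedy (repeatedly take the single best remaining cell) gives 299 points, worse by 23.
Next-best assignment: Jensen→Section 3pm, Watson→Section 11am, Osei→Section 4pm, Tanaka→Section 2pm, Eriksen→Section 9am = 321 points.
Every other assignment is strictly worse.

Max total: 322 points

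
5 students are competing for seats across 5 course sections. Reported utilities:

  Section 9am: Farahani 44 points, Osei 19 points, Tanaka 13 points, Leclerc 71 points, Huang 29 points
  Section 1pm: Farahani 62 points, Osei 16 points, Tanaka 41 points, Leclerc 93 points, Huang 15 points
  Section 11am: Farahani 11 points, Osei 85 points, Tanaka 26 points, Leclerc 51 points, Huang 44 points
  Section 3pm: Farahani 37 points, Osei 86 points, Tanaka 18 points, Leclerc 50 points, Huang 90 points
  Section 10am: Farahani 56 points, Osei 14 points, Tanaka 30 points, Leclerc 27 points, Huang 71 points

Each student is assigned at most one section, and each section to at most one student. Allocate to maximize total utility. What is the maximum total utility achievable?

Treat this as an assignment problem: match each student to one section.
Optimal: Farahani→Section 10am (56 points), Osei→Section 11am (85 points), Tanaka→Section 1pm (41 points), Leclerc→Section 9am (71 points), Huang→Section 3pm (90 points) — total 56+85+41+71+90 = 343 points.
Max-entry greedy (repeatedly take the single best remaining cell) gives 337 points, worse by 6.
Swapping Osei↔Leclerc (Osei→Section 9am 19 points, Leclerc→Section 11am 51 points) loses 86.

Maximum total: 343 points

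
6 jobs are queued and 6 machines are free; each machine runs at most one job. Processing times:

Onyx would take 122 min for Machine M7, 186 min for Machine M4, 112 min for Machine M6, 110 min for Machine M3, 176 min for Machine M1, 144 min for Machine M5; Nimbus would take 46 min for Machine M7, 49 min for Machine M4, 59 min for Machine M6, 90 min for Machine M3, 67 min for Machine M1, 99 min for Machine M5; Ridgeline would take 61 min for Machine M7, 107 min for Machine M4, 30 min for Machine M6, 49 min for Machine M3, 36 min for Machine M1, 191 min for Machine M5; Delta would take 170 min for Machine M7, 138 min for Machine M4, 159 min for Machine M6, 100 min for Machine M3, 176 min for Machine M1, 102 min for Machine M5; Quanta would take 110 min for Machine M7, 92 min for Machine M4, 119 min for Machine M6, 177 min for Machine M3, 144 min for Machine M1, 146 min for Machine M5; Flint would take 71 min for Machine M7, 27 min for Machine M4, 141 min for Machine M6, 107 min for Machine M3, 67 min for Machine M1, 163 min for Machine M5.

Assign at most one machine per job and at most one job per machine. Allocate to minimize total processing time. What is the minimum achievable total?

Min total: 440 min

Optimal: Onyx→Machine M3 (110 min), Nimbus→Machine M7 (46 min), Ridgeline→Machine M1 (36 min), Delta→Machine M5 (102 min), Quanta→Machine M6 (119 min), Flint→Machine M4 (27 min) — total 110+46+36+102+119+27 = 440 min.
Row-greedy (each job in turn takes its cheapest remaining machine) gives 447 min, worse by 7.
Next-best assignment: Onyx→Machine M3, Nimbus→Machine M6, Ridgeline→Machine M1, Delta→Machine M5, Quanta→Machine M7, Flint→Machine M4 = 444 min.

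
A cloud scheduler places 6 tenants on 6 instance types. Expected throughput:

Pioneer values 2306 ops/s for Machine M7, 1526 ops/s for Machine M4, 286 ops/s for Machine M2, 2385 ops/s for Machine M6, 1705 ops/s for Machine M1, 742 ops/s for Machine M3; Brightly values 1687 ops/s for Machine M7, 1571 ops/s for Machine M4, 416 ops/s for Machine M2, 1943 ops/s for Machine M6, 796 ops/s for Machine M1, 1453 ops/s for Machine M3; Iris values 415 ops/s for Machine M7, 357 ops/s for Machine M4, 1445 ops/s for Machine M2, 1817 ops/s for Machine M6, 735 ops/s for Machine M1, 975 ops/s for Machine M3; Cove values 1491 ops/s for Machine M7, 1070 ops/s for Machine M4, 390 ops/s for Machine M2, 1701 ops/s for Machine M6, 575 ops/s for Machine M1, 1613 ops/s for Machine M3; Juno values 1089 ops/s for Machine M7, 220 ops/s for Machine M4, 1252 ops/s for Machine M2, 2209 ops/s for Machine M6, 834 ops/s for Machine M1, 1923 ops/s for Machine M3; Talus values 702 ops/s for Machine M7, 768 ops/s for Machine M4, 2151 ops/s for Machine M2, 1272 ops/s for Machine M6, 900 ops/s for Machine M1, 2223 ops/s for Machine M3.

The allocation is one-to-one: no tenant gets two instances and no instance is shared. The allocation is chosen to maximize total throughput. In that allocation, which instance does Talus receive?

Optimal: Pioneer→Machine M1 (1705 ops/s), Brightly→Machine M4 (1571 ops/s), Iris→Machine M6 (1817 ops/s), Cove→Machine M7 (1491 ops/s), Juno→Machine M3 (1923 ops/s), Talus→Machine M2 (2151 ops/s) — total 1705+1571+1817+1491+1923+2151 = 10658 ops/s.
Row-greedy (each tenant in turn takes its best remaining instance) gives 8732 ops/s, worse by 1926.
Next-best assignment: Pioneer→Machine M1, Brightly→Machine M4, Iris→Machine M2, Cove→Machine M7, Juno→Machine M6, Talus→Machine M3 = 10644 ops/s.
Swapping Iris↔Cove (Iris→Machine M7 415 ops/s, Cove→Machine M6 1701 ops/s) loses 1192.
Every other assignment is strictly worse.
Talus's own top instance is Machine M3 (2223 ops/s), but forcing Talus→Machine M3 and reassigning the rest optimally gives only 10644 ops/s — worse by 14.

Talus receives Machine M2.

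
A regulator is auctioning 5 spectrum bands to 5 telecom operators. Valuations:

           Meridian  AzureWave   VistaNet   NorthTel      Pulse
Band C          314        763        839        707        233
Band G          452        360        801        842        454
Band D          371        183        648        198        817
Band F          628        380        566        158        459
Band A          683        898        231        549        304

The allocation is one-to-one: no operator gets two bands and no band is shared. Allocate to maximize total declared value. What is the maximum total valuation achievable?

Optimal: Meridian→Band F ($628M), AzureWave→Band A ($898M), VistaNet→Band C ($839M), NorthTel→Band G ($842M), Pulse→Band D ($817M) — total 628+898+839+842+817 = $4024M.
Row-greedy (each operator in turn takes its best remaining band) gives $2904M, worse by 1120.

Maximum total: $4024M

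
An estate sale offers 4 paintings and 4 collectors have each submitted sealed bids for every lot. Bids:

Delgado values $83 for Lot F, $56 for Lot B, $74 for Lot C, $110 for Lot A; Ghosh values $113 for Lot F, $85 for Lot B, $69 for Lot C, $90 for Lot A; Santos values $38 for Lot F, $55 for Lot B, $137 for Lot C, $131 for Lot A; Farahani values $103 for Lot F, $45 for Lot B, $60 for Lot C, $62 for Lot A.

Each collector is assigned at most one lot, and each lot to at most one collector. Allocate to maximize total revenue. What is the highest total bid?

Max total: $435

This is the linear assignment problem.
Optimal: Delgado→Lot A ($110), Ghosh→Lot B ($85), Santos→Lot C ($137), Farahani→Lot F ($103) — total 110+85+137+103 = $435.
Row-greedy (each collector in turn takes its best remaining lot) gives $405, worse by 30.
Swapping Delgado↔Ghosh (Delgado→Lot B $56, Ghosh→Lot A $90) loses 49.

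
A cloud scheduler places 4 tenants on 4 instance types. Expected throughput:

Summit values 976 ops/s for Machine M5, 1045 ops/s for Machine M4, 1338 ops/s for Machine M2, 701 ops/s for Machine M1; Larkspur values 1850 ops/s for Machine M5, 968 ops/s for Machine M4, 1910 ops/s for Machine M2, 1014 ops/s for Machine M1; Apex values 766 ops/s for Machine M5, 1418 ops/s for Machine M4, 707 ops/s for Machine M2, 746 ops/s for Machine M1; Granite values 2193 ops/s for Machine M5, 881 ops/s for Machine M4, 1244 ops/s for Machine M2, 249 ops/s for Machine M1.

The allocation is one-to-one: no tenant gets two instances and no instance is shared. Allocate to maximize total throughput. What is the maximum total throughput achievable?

Optimal: Summit→Machine M1 (701 ops/s), Larkspur→Machine M2 (1910 ops/s), Apex→Machine M4 (1418 ops/s), Granite→Machine M5 (2193 ops/s) — total 701+1910+1418+2193 = 6222 ops/s.
Row-greedy (each tenant in turn takes its best remaining instance) gives 4855 ops/s, worse by 1367.
Next-best assignment: Summit→Machine M2, Larkspur→Machine M1, Apex→Machine M4, Granite→Machine M5 = 5963 ops/s.

Max total: 6222 ops/s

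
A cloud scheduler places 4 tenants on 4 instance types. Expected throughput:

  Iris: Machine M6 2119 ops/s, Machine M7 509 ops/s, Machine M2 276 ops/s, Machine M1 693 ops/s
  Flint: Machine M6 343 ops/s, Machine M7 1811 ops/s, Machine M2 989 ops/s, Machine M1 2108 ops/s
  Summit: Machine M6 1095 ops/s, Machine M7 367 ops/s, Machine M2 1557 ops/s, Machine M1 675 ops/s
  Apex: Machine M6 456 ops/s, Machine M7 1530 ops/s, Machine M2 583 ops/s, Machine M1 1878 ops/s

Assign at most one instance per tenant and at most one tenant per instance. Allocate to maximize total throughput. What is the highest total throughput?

This is the linear assignment problem.
Optimal: Iris→Machine M6 (2119 ops/s), Flint→Machine M7 (1811 ops/s), Summit→Machine M2 (1557 ops/s), Apex→Machine M1 (1878 ops/s) — total 2119+1811+1557+1878 = 7365 ops/s.
Max-entry greedy (repeatedly take the single best remaining cell) gives 7314 ops/s, worse by 51.
Swapping Flint↔Iris (Flint→Machine M6 343 ops/s, Iris→Machine M7 509 ops/s) loses 3078.
Checked against all permutations: 7365 ops/s is optimal.

Maximum total: 7365 ops/s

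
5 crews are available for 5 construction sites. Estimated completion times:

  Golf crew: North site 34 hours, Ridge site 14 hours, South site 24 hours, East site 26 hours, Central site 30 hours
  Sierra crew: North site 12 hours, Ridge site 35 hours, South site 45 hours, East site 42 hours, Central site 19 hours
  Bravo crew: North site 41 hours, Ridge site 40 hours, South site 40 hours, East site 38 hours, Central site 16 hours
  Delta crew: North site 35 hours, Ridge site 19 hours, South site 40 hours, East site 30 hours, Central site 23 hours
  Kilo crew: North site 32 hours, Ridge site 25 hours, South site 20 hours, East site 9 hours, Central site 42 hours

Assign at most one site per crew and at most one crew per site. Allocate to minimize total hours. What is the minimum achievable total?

Minimum total: 80 hours

Optimal: Golf crew→South site (24 hours), Sierra crew→North site (12 hours), Bravo crew→Central site (16 hours), Delta crew→Ridge site (19 hours), Kilo crew→East site (9 hours) — total 24+12+16+19+9 = 80 hours.
Row-greedy (each crew in turn takes its cheapest remaining site) gives 92 hours, worse by 12.
Swapping Delta crew↔Sierra crew (Delta crew→North site 35 hours, Sierra crew→Ridge site 35 hours) adds 39.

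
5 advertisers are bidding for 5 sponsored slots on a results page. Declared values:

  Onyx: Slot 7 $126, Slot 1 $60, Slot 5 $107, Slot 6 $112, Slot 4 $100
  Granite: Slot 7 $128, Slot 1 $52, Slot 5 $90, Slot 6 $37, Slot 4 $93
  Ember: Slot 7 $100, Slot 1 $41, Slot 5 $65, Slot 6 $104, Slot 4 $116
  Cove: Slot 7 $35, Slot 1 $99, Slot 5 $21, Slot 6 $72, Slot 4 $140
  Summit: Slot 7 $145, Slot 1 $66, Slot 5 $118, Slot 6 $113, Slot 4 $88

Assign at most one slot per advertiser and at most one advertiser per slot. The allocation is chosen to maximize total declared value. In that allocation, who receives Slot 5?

Summit receives Slot 5.

Optimal: Onyx→Slot 6 ($112), Granite→Slot 7 ($128), Ember→Slot 4 ($116), Cove→Slot 1 ($99), Summit→Slot 5 ($118) — total 112+128+116+99+118 = $573.
Next-best assignment: Onyx→Slot 5, Granite→Slot 7, Ember→Slot 4, Cove→Slot 1, Summit→Slot 6 = $563.
Swapping Granite↔Ember (Granite→Slot 4 $93, Ember→Slot 7 $100) loses 51.
No other one-to-one assignment exceeds $573.
Summit's own top slot is Slot 7 ($145), but forcing Summit→Slot 7 and reassigning the rest optimally gives only $562 — worse by 11.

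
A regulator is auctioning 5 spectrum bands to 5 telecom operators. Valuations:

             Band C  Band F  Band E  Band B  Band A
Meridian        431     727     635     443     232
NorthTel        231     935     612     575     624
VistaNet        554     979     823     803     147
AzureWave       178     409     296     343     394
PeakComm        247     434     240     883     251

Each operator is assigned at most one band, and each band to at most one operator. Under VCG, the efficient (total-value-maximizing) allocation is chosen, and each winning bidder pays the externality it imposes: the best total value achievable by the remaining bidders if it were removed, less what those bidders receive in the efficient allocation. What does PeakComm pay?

Efficient allocation: Meridian→Band C ($431M), NorthTel→Band F ($935M), VistaNet→Band E ($823M), AzureWave→Band A ($394M), PeakComm→Band B ($883M); total welfare W = $3466M.
PeakComm receives Band B at value $883M, so the others get W − 883 = $2583M.
Without PeakComm: best allocation of the remaining 4 bidders over all 5 bands is Meridian→Band E ($635M), NorthTel→Band F ($935M), VistaNet→Band B ($803M), AzureWave→Band A ($394M), total $2767M.
VCG payment = (others' best without PeakComm) − (others' welfare with PeakComm) = 2767 − 2583 = $184M.

PeakComm pays $184M.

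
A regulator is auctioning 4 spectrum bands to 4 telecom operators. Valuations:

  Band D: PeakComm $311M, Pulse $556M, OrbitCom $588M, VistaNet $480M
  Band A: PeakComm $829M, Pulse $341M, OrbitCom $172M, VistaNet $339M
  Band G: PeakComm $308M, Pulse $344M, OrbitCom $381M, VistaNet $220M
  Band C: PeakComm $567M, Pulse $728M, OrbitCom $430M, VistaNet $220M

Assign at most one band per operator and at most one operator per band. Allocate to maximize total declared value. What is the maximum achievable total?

Maximum total: $2418M

Optimal: PeakComm→Band A ($829M), Pulse→Band C ($728M), OrbitCom→Band G ($381M), VistaNet→Band D ($480M) — total 829+728+381+480 = $2418M.
Row-greedy (each operator in turn takes its best remaining band) gives $2365M, worse by 53.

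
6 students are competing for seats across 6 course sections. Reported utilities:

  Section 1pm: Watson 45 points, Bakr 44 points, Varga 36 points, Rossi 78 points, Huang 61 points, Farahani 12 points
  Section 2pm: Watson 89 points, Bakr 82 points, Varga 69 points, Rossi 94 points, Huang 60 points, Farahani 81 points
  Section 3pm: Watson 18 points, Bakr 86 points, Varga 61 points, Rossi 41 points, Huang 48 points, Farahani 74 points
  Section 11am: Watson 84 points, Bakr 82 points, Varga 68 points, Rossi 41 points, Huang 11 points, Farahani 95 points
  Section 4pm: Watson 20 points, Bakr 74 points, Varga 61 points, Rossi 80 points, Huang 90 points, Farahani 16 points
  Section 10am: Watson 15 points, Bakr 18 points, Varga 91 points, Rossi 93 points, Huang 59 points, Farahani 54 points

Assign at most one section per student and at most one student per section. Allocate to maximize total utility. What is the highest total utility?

This is the linear assignment problem.
Optimal: Watson→Section 2pm (89 points), Bakr→Section 3pm (86 points), Varga→Section 10am (91 points), Rossi→Section 1pm (78 points), Huang→Section 4pm (90 points), Farahani→Section 11am (95 points) — total 89+86+91+78+90+95 = 529 points.
Max-entry greedy (repeatedly take the single best remaining cell) gives 501 points, worse by 28.
Every other assignment is strictly worse.

Max total: 529 points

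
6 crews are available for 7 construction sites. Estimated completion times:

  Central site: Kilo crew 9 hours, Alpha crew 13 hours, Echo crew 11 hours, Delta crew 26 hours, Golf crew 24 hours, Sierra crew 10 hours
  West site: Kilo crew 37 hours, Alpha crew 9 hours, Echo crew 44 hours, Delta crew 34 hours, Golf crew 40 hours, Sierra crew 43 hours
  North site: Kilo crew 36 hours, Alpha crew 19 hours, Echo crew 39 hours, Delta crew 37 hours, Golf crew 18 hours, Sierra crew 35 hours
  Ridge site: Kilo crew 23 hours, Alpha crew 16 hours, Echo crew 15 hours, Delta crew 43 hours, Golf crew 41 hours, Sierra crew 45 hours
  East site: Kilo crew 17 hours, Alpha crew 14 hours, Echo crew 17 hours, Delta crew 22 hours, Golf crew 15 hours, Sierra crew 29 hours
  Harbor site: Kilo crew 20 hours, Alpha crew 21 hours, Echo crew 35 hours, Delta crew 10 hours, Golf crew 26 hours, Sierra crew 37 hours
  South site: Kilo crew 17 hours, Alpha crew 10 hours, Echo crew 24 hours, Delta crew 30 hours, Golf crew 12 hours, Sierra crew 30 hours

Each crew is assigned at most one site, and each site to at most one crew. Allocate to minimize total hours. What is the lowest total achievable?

Optimal: Kilo crew→East site (17 hours), Alpha crew→West site (9 hours), Echo crew→Ridge site (15 hours), Delta crew→Harbor site (10 hours), Golf crew→South site (12 hours), Sierra crew→Central site (10 hours) — total 17+9+15+10+12+10 = 73 hours.
Next-best assignment: Kilo crew→South site, Alpha crew→West site, Echo crew→Ridge site, Delta crew→Harbor site, Golf crew→East site, Sierra crew→Central site = 76 hours.
Swapping Kilo crew↔Golf crew (Kilo crew→South site 17 hours, Golf crew→East site 15 hours) adds 3.
No other one-to-one assignment undercuts 73 hours.

Min total: 73 hours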